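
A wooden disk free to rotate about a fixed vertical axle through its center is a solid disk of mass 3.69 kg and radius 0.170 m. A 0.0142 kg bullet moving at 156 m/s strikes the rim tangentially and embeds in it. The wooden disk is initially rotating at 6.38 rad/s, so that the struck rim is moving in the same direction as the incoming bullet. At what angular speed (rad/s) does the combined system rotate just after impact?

About the axle the impulsive forces during the collision are internal, so angular momentum about that axis is conserved.
I_p = ½(3.69)(0.170)² = 0.05332 kg·m². Taking the sense of the bullet's angular momentum as positive, L_{bullet} = m v R = (0.0142)(156)(0.170) = 0.3766 kg·m²/s.
L_i = +I_p ω_p + m v R = +(0.05332)(6.38) + 0.3766 = 0.7168 kg·m²/s.
After sticking, I_f = I_p + m R² = 0.05332 + (0.0142)(0.170)² = 0.05373 kg·m².
ω_f = L_i / I_f = 0.7168 / 0.05373 = 13.34 rad/s.

|ω_f| ≈ 13.3 rad/s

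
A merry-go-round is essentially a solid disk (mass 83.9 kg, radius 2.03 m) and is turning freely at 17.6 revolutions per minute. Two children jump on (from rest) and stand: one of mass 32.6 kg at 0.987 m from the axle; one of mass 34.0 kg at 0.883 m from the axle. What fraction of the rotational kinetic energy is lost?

fraction ≈ 0.252

No external torque acts about the axle; L_before = L_after.
I_p = ½(83.9)(2.03)² = 172.9 kg·m².
Added inertia Σmr² = (32.6)(0.987)² + (34.0)(0.883)² = 58.27 kg·m²; I_f = 172.9 + 58.27 = 231.1 kg·m².
ω_f = I_p ω_i / I_f = (172.9)(17.6) / 231.1 = 13.16 rpm.
KE_i = ½(172.9)(1.843 rad/s)² = 293.6 J; KE_f = ½(231.1)(1.378)² = 219.6 J.
Fraction lost = 0.2521.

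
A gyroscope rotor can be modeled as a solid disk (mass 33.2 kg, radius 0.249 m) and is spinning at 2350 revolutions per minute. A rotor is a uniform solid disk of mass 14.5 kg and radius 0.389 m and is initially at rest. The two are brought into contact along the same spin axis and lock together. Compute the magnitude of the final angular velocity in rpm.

|ω_f| ≈ 1140 rpm

No external torque acts about the common axis, so total angular momentum is conserved.
Moments of inertia: I_A = ½(33.2)(0.249)² = 1.029 kg·m²; I_B = ½(14.5)(0.389)² = 1.097 kg·m².
Taking A's sense as positive: L = (1.029)(2350) = 2419 kg·m²·rpm.
Combined I = 1.029 + 1.097 = 2.126 kg·m².
ω_f = L / I = 2419 / 2.126 = 1137 rpm.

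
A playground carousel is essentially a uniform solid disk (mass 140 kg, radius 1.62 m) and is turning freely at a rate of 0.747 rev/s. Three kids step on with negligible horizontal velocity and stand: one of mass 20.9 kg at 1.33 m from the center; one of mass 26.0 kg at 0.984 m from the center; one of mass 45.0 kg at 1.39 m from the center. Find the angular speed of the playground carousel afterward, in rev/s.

No external torque acts about the center; L_before = L_after.
I_p = ½(140)(1.62)² = 183.7 kg·m².
Added inertia Σmr² = (20.9)(1.33)² + (26.0)(0.984)² + (45.0)(1.39)² = 149.1 kg·m²; I_f = 183.7 + 149.1 = 332.8 kg·m².
ω_f = I_p ω_i / I_f = (183.7)(0.747) / 332.8 = 0.4124 rev/s.

ω_f ≈ 0.412 rev/s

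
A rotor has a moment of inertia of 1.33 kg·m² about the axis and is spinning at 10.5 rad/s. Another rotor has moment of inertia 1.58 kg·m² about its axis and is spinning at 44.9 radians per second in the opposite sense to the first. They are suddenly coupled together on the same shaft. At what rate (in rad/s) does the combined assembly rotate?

The coupling torques are internal; angular momentum about the shared axis is conserved.
Taking A's sense as positive: L = (1.330)(10.5) − (1.580)(44.9) = -56.98 kg·m²·rad/s.
Combined I = 1.330 + 1.580 = 2.910 kg·m².
ω_f = L / I = -56.98 / 2.910 = -19.58 rad/s.

|ω_f| ≈ 19.6 rad/s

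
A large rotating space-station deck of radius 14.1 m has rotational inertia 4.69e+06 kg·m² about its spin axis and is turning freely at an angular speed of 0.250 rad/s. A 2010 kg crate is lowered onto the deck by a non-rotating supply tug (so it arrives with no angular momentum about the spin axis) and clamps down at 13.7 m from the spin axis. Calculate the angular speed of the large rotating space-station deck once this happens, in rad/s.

ω_f ≈ 0.231 rad/s

The added mass arrives with no angular momentum about the spin axis, and any external torque about the spin axis is negligible, so the system's angular momentum is conserved.
Added inertia Σmr² = (2010)(13.7)² = 3.773e+05 kg·m²; I_f = 4.690e+06 + 3.773e+05 = 5.067e+06 kg·m².
ω_f = I_p ω_i / I_f = (4.690e+06)(0.250) / 5.067e+06 = 0.2314 rad/s.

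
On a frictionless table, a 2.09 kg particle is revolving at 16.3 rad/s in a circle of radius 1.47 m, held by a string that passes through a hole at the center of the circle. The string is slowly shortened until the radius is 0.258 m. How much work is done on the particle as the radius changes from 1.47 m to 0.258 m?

W ≈ 18900 J

No torque about the axis ⇒ m r₁² ω₁ = m r₂² ω₂.
ω₂ = ω₁ (r₁/r₂)² = (16.3)(1.47/0.258)² = 529.2 rad/s.
W = ΔKE = ½m(v₂² − v₁²) = 18880 J.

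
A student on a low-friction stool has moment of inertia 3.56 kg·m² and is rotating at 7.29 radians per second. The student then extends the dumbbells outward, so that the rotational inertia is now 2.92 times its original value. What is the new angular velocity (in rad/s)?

Angular momentum about the spin axis is conserved since the torque about it is zero.
I₂ = 2.92 × 3.56 = 10.40 kg·m².
ω₂ = I₁ω₁ / I₂ = (3.560)(7.29 rad/s) / (10.40) = 2.497 rad/s.

ω₂ ≈ 2.50 rad/s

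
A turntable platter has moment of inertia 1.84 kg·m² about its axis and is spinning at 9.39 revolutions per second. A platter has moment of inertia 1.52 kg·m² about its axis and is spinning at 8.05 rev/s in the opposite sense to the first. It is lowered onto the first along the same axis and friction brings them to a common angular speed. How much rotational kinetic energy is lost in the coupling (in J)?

No external torque acts about the common axis, so total angular momentum is conserved.
Taking A's sense as positive: L = (1.840)(9.39) − (1.520)(8.05) = 5.042 kg·m²·rev/s.
Combined I = 1.840 + 1.520 = 3.360 kg·m².
ω_f = L / I = 5.042 / 3.360 = 1.500 rev/s.
KE_i = ½ΣIω² = 5147 J; KE_f = ½(3.360)(9.428)² = 149.3 J.

ΔKE lost ≈ 5000 J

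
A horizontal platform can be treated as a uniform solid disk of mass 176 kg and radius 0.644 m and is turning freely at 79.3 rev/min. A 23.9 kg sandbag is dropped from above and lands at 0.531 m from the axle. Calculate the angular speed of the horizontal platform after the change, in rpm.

ω_f ≈ 66.9 rpm

No external torque acts about the axle; L_before = L_after.
I_p = ½(176)(0.644)² = 36.50 kg·m².
Added inertia Σmr² = (23.9)(0.531)² = 6.739 kg·m²; I_f = 36.50 + 6.739 = 43.24 kg·m².
ω_f = I_p ω_i / I_f = (36.50)(79.3) / 43.24 = 66.94 rpm.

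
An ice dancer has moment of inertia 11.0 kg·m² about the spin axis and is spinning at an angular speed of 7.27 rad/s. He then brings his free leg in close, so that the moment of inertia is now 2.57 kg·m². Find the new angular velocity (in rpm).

ω₂ ≈ 297 rpm

With no external torque about the axis, L is conserved: I₁ω₁ = I₂ω₂.
ω₂ = I₁ω₁ / I₂ = (11.00)(7.27 rad/s) / (2.570) = 31.12 rad/s = 297.1 rpm.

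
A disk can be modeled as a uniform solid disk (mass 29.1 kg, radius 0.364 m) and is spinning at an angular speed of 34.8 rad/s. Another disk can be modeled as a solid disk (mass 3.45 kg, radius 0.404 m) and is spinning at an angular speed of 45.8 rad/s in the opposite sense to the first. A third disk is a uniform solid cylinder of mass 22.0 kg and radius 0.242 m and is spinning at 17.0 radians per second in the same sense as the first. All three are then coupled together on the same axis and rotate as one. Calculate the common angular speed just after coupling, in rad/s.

|ω_f| ≈ 22.8 rad/s

No external torque acts about the common axis, so total angular momentum is conserved.
Moments of inertia: I_A = ½(29.1)(0.364)² = 1.928 kg·m²; I_B = ½(3.45)(0.404)² = 0.2815 kg·m²; I_C = ½(22.0)(0.242)² = 0.6442 kg·m².
Taking A's sense as positive: L = (1.928)(34.8) − (0.2815)(45.8) + (0.6442)(17.0) = 65.14 kg·m²·rad/s.
Combined I = 1.928 + 0.2815 + 0.6442 = 2.854 kg·m².
ω_f = L / I = 65.14 / 2.854 = 22.83 rad/s.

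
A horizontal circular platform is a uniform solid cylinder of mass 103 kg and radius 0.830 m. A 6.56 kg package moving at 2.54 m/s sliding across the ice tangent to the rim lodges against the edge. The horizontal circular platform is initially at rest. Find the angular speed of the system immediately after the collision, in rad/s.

The axle reaction passes through the central axle and exerts no torque about it; angular momentum about the central axle is conserved through the impact.
I_p = ½(103)(0.830)² = 35.48 kg·m². Taking the sense of the package's angular momentum as positive, L_{package} = m v R = (6.56)(2.54)(0.830) = 13.83 kg·m²/s.
L_i = 0 + 13.83 = 13.83 kg·m²/s.
After sticking, I_f = I_p + m R² = 35.48 + (6.56)(0.830)² = 40.00 kg·m².
ω_f = L_i / I_f = 13.83 / 40.00 = 0.3458 rad/s.

|ω_f| ≈ 0.346 rad/s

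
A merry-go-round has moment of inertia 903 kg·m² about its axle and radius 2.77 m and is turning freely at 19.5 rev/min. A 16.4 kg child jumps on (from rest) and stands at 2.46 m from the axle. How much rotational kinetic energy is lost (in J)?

energy lost ≈ 186 J

The added mass arrives with no angular momentum about the axle, and any external torque about the axle is negligible, so the system's angular momentum is conserved.
Added inertia Σmr² = (16.4)(2.46)² = 99.25 kg·m²; I_f = 903.0 + 99.25 = 1002 kg·m².
ω_f = I_p ω_i / I_f = (903.0)(19.5) / 1002 = 17.57 rpm.
KE_i = ½(903.0)(2.042 rad/s)² = 1883 J; KE_f = ½(1002)(1.840)² = 1696 J.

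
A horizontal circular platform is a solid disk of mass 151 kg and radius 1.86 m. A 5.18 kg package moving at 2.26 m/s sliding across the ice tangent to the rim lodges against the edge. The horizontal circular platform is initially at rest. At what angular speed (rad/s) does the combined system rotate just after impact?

The axle reaction passes through the central axle and exerts no torque about it; angular momentum about the central axle is conserved through the impact.
I_p = ½(151)(1.86)² = 261.2 kg·m². Taking the sense of the package's angular momentum as positive, L_{package} = m v R = (5.18)(2.26)(1.86) = 21.77 kg·m²/s.
L_i = 0 + 21.77 = 21.77 kg·m²/s.
After sticking, I_f = I_p + m R² = 261.2 + (5.18)(1.86)² = 279.1 kg·m².
ω_f = L_i / I_f = 21.77 / 279.1 = 0.07801 rad/s.

|ω_f| ≈ 0.0780 rad/s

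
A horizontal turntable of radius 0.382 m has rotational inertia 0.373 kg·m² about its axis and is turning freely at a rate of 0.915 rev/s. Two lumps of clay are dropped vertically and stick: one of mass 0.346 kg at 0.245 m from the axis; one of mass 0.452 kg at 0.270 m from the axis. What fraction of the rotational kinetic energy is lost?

No external torque acts about the axis; L_before = L_after.
Added inertia Σmr² = (0.346)(0.245)² + (0.452)(0.270)² = 0.05372 kg·m²; I_f = 0.3730 + 0.05372 = 0.4267 kg·m².
ω_f = I_p ω_i / I_f = (0.3730)(0.915) / 0.4267 = 0.7998 rev/s.
KE_i = ½(0.3730)(5.749 rad/s)² = 6.164 J; KE_f = ½(0.4267)(5.025)² = 5.388 J.
Fraction lost = 0.1259.

fraction ≈ 0.126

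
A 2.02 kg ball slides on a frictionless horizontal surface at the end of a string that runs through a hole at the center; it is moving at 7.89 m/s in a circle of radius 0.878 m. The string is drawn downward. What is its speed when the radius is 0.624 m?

Central (radial) force ⇒ zero torque about the center ⇒ m v r is constant.
v₂ = v₁ r₁ / r₂ = (7.89)(0.878) / (0.624) = 11.10 m/s.

v₂ ≈ 11.1 m/s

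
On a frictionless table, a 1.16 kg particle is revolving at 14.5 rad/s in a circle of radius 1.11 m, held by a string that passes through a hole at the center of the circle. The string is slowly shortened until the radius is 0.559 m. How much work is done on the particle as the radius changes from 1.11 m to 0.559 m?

W ≈ 442 J

No torque about the axis ⇒ m r₁² ω₁ = m r₂² ω₂.
ω₂ = ω₁ (r₁/r₂)² = (14.5)(1.11/0.559)² = 57.17 rad/s.
W = ΔKE = ½m(v₂² − v₁²) = 442.2 J.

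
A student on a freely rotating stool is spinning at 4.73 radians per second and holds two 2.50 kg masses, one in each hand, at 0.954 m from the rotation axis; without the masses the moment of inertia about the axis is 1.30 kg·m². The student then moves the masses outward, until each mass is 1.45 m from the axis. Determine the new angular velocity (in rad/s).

ω₂ ≈ 2.34 rad/s

No external torque acts about the spin axis, so angular momentum is conserved.
I₁ = 1.30 + 2(2.50)(0.954)² = 5.851 kg·m²; I₂ = 1.30 + 2(2.50)(1.45)² = 11.81 kg·m².
ω₂ = I₁ω₁ / I₂ = (5.851)(4.73 rad/s) / (11.81) = 2.343 rad/s.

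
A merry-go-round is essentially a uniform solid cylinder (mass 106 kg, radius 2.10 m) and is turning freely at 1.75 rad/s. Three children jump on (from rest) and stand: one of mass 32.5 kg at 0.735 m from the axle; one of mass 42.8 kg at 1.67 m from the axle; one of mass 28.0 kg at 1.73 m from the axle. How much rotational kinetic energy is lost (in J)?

No external torque acts about the axle; L_before = L_after.
I_p = ½(106)(2.10)² = 233.7 kg·m².
Added inertia Σmr² = (32.5)(0.735)² + (42.8)(1.67)² + (28.0)(1.73)² = 220.7 kg·m²; I_f = 233.7 + 220.7 = 454.5 kg·m².
ω_f = I_p ω_i / I_f = (233.7)(1.75) / 454.5 = 0.9000 rad/s.
KE_i = ½(233.7)(1.750 rad/s)² = 357.9 J; KE_f = ½(454.5)(0.9000)² = 184.1 J.

energy lost ≈ 174 J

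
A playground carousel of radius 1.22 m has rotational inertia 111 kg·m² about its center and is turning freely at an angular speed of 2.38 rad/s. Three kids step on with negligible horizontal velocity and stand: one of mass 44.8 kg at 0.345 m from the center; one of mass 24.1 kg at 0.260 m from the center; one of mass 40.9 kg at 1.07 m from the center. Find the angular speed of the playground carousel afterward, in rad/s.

ω_f ≈ 1.60 rad/s

The added mass arrives with no angular momentum about the center, and any external torque about the center is negligible, so the system's angular momentum is conserved.
Added inertia Σmr² = (44.8)(0.345)² + (24.1)(0.260)² + (40.9)(1.07)² = 53.79 kg·m²; I_f = 111.0 + 53.79 = 164.8 kg·m².
ω_f = I_p ω_i / I_f = (111.0)(2.38) / 164.8 = 1.603 rad/s.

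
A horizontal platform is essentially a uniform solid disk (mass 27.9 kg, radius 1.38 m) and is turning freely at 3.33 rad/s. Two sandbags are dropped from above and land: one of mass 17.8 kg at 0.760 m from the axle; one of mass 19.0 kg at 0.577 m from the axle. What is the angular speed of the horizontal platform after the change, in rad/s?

ω_f ≈ 2.05 rad/s

The added mass arrives with no angular momentum about the axle, and any external torque about the axle is negligible, so the system's angular momentum is conserved.
I_p = ½(27.9)(1.38)² = 26.57 kg·m².
Added inertia Σmr² = (17.8)(0.760)² + (19.0)(0.577)² = 16.61 kg·m²; I_f = 26.57 + 16.61 = 43.17 kg·m².
ω_f = I_p ω_i / I_f = (26.57)(3.33) / 43.17 = 2.049 rad/s.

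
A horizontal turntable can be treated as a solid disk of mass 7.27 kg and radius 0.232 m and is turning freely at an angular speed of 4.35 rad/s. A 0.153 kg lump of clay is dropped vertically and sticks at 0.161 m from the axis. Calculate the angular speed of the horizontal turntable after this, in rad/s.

No external torque acts about the axis; L_before = L_after.
I_p = ½(7.27)(0.232)² = 0.1957 kg·m².
Added inertia Σmr² = (0.153)(0.161)² = 0.003966 kg·m²; I_f = 0.1957 + 0.003966 = 0.1996 kg·m².
ω_f = I_p ω_i / I_f = (0.1957)(4.35) / 0.1996 = 4.264 rad/s.

ω_f ≈ 4.26 rad/s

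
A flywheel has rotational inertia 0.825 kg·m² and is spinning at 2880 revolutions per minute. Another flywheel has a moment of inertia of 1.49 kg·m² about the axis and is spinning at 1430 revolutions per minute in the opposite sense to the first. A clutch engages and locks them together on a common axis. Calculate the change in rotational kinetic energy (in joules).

ΔKE ≈ -54100 J

The coupling torques are internal; angular momentum about the shared axis is conserved.
Taking A's sense as positive: L = (0.8250)(2880) − (1.490)(1430) = 245.3 kg·m²·rpm.
Combined I = 0.8250 + 1.490 = 2.315 kg·m².
ω_f = L / I = 245.3 / 2.315 = 106.0 rpm.
KE_i = ½ΣIω² = 54230 J; KE_f = ½(2.315)(11.10)² = 142.5 J.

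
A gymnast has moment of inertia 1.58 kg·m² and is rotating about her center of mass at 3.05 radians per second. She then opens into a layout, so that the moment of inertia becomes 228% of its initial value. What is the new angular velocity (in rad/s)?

Angular momentum about the spin axis is conserved since the torque about it is zero.
I₂ = 2.28 × 1.58 = 3.602 kg·m².
ω₂ = I₁ω₁ / I₂ = (1.580)(3.05 rad/s) / (3.602) = 1.338 rad/s.

ω₂ ≈ 1.34 rad/s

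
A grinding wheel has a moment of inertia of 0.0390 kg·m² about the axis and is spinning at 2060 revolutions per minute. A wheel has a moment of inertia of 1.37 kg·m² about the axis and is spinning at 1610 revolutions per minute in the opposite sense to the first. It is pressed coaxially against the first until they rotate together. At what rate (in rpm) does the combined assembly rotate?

|ω_f| ≈ 1510 rpm

The coupling torques are internal; angular momentum about the shared axis is conserved.
Taking A's sense as positive: L = (0.03900)(2060) − (1.370)(1610) = -2125 kg·m²·rpm.
Combined I = 0.03900 + 1.370 = 1.409 kg·m².
ω_f = L / I = -2125 / 1.409 = -1508 rpm.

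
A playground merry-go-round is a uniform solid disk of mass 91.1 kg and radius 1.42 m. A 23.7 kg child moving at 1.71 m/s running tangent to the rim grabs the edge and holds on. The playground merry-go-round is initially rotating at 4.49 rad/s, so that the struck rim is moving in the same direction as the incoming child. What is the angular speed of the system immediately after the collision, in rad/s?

|ω_f| ≈ 3.37 rad/s

About the axle the impulsive forces during the collision are internal, so angular momentum about that axis is conserved.
I_p = ½(91.1)(1.42)² = 91.85 kg·m². Taking the sense of the child's angular momentum as positive, L_{child} = m v R = (23.7)(1.71)(1.42) = 57.55 kg·m²/s.
L_i = +I_p ω_p + m v R = +(91.85)(4.49) + 57.55 = 469.9 kg·m²/s.
After sticking, I_f = I_p + m R² = 91.85 + (23.7)(1.42)² = 139.6 kg·m².
ω_f = L_i / I_f = 469.9 / 139.6 = 3.365 rad/s.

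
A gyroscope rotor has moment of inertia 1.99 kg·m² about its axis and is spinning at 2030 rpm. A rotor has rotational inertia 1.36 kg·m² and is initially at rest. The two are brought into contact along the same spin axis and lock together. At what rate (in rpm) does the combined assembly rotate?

|ω_f| ≈ 1210 rpm

The coupling torques are internal; angular momentum about the shared axis is conserved.
Taking A's sense as positive: L = (1.990)(2030) = 4040 kg·m²·rpm.
Combined I = 1.990 + 1.360 = 3.350 kg·m².
ω_f = L / I = 4040 / 3.350 = 1206 rpm.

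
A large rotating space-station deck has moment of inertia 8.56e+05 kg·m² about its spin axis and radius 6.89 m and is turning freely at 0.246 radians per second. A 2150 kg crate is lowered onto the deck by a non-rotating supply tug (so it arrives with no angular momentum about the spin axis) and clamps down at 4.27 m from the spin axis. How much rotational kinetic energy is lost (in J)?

No external torque acts about the spin axis; L_before = L_after.
Added inertia Σmr² = (2150)(4.27)² = 39200 kg·m²; I_f = 8.560e+05 + 39200 = 8.952e+05 kg·m².
ω_f = I_p ω_i / I_f = (8.560e+05)(0.246) / 8.952e+05 = 0.2352 rad/s.
KE_i = ½(8.560e+05)(0.2460 rad/s)² = 25900 J; KE_f = ½(8.952e+05)(0.2352)² = 24770 J.

energy lost ≈ 1130 J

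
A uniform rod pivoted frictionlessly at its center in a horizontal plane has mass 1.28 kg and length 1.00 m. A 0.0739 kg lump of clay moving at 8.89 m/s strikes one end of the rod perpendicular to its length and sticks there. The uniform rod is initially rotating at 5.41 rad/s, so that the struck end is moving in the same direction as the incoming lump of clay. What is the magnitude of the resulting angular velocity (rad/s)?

The axle reaction passes through the pivot and exerts no torque about it; angular momentum about the pivot is conserved through the impact.
I_p = (1/12)(1.28)(1.00)² = 0.1067 kg·m². Taking the sense of the lump of clay's angular momentum as positive, L_{lump} = m v R = (0.0739)(8.89)(1.00/2) = 0.3285 kg·m²/s.
L_i = +I_p ω_p + m v R = +(0.1067)(5.41) + 0.3285 = 0.9056 kg·m²/s.
After sticking, I_f = I_p + m R² = 0.1067 + (0.0739)(1.00/2)² = 0.1251 kg·m².
ω_f = L_i / I_f = 0.9056 / 0.1251 = 7.236 rad/s.

|ω_f| ≈ 7.24 rad/s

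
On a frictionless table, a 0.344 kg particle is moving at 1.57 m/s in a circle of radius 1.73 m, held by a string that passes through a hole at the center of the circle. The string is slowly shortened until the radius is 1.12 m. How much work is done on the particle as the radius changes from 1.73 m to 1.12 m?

W ≈ 0.588 J

Central (radial) force ⇒ zero torque about the center ⇒ m v r is constant.
v₂ = v₁ r₁ / r₂ = (1.57)(1.73) / (1.12) = 2.425 m/s.
W = ΔKE = ½m(v₂² − v₁²) = 0.5876 J.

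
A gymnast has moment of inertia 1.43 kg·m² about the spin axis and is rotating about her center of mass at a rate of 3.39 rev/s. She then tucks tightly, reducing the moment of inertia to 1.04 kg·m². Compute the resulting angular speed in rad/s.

ω₂ ≈ 29.3 rad/s

No external torque acts about the spin axis, so angular momentum is conserved.
ω₂ = I₁ω₁ / I₂ = (1.430)(3.39 rev/s) / (1.040) = 4.661 rev/s = 29.29 rad/s.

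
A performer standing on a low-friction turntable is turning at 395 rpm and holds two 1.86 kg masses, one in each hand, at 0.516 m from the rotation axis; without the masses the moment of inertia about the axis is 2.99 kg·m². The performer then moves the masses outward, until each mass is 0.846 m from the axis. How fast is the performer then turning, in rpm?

ω₂ ≈ 278 rpm

With no external torque about the axis, L is conserved: I₁ω₁ = I₂ω₂.
I₁ = 2.99 + 2(1.86)(0.516)² = 3.980 kg·m²; I₂ = 2.99 + 2(1.86)(0.846)² = 5.652 kg·m².
ω₂ = I₁ω₁ / I₂ = (3.980)(395 rpm) / (5.652) = 278.2 rpm.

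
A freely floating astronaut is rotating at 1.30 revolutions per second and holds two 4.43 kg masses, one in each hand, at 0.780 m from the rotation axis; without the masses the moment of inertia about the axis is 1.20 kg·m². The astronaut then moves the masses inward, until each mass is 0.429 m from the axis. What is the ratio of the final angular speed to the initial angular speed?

ω₂/ω₁ ≈ 2.33

With no external torque about the axis, L is conserved: I₁ω₁ = I₂ω₂.
I₁ = 1.20 + 2(4.43)(0.780)² = 6.590 kg·m²; I₂ = 1.20 + 2(4.43)(0.429)² = 2.831 kg·m².
ω₂/ω₁ = I₁/I₂ = 6.590 / 2.831 = 2.328.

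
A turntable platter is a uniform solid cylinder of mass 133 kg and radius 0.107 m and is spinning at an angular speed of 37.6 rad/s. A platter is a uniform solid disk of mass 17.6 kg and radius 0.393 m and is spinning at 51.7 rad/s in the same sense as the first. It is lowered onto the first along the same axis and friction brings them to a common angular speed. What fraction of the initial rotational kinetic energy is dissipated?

fraction ≈ 0.0206

The coupling torques are internal; angular momentum about the shared axis is conserved.
Moments of inertia: I_A = ½(133)(0.107)² = 0.7614 kg·m²; I_B = ½(17.6)(0.393)² = 1.359 kg·m².
Taking A's sense as positive: L = (0.7614)(37.6) + (1.359)(51.7) = 98.90 kg·m²·rad/s.
Combined I = 0.7614 + 1.359 = 2.121 kg·m².
ω_f = L / I = 98.90 / 2.121 = 46.64 rad/s.
KE_i = ½ΣIω² = 2355 J; KE_f = ½(2.121)(46.64)² = 2306 J.
Fraction dissipated = (KE_i − KE_f)/KE_i = 0.02060.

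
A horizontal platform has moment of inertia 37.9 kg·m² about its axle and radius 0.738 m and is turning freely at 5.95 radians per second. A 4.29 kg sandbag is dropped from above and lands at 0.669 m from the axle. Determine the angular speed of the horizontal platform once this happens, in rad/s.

The added mass arrives with no angular momentum about the axle, and any external torque about the axle is negligible, so the system's angular momentum is conserved.
Added inertia Σmr² = (4.29)(0.669)² = 1.920 kg·m²; I_f = 37.90 + 1.920 = 39.82 kg·m².
ω_f = I_p ω_i / I_f = (37.90)(5.95) / 39.82 = 5.663 rad/s.

ω_f ≈ 5.66 rad/s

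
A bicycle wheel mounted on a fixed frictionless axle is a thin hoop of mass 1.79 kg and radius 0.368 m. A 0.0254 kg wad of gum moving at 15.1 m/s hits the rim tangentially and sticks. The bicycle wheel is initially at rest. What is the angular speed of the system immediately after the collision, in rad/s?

|ω_f| ≈ 0.574 rad/s

About the axle the impulsive forces during the collision are internal, so angular momentum about that axis is conserved.
I_p = (1.79)(0.368)² = 0.2424 kg·m². Taking the sense of the wad of gum's angular momentum as positive, L_{wad} = m v R = (0.0254)(15.1)(0.368) = 0.1411 kg·m²/s.
L_i = 0 + 0.1411 = 0.1411 kg·m²/s.
After sticking, I_f = I_p + m R² = 0.2424 + (0.0254)(0.368)² = 0.2458 kg·m².
ω_f = L_i / I_f = 0.1411 / 0.2458 = 0.5741 rad/s.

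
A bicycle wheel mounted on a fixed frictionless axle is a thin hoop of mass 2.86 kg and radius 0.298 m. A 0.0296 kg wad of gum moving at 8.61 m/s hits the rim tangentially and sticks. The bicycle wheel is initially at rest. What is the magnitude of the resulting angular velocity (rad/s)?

|ω_f| ≈ 0.296 rad/s

The axle reaction passes through the axle and exerts no torque about it; angular momentum about the axle is conserved through the impact.
I_p = (2.86)(0.298)² = 0.2540 kg·m². Taking the sense of the wad of gum's angular momentum as positive, L_{wad} = m v R = (0.0296)(8.61)(0.298) = 0.07595 kg·m²/s.
L_i = 0 + 0.07595 = 0.07595 kg·m²/s.
After sticking, I_f = I_p + m R² = 0.2540 + (0.0296)(0.298)² = 0.2566 kg·m².
ω_f = L_i / I_f = 0.07595 / 0.2566 = 0.2960 rad/s.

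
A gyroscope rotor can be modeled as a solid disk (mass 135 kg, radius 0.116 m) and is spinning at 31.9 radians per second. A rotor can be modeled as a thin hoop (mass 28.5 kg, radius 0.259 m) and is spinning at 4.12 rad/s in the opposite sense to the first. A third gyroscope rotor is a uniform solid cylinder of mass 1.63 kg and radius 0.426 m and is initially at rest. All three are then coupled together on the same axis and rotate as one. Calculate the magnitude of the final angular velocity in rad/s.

|ω_f| ≈ 7.11 rad/s

No external torque acts about the common axis, so total angular momentum is conserved.
Moments of inertia: I_A = ½(135)(0.116)² = 0.9083 kg·m²; I_B = (28.5)(0.259)² = 1.912 kg·m²; I_C = ½(1.63)(0.426)² = 0.1479 kg·m².
Taking A's sense as positive: L = (0.9083)(31.9) − (1.912)(4.12) = 21.10 kg·m²·rad/s.
Combined I = 0.9083 + 1.912 + 0.1479 = 2.968 kg·m².
ω_f = L / I = 21.10 / 2.968 = 7.108 rad/s.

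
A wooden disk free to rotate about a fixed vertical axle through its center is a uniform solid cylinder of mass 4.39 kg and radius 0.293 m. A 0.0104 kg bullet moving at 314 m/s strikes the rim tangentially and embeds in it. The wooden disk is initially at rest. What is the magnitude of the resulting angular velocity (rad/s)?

|ω_f| ≈ 5.05 rad/s

About the axle the impulsive forces during the collision are internal, so angular momentum about that axis is conserved.
I_p = ½(4.39)(0.293)² = 0.1884 kg·m². Taking the sense of the bullet's angular momentum as positive, L_{bullet} = m v R = (0.0104)(314)(0.293) = 0.9568 kg·m²/s.
L_i = 0 + 0.9568 = 0.9568 kg·m²/s.
After sticking, I_f = I_p + m R² = 0.1884 + (0.0104)(0.293)² = 0.1893 kg·m².
ω_f = L_i / I_f = 0.9568 / 0.1893 = 5.054 rad/s.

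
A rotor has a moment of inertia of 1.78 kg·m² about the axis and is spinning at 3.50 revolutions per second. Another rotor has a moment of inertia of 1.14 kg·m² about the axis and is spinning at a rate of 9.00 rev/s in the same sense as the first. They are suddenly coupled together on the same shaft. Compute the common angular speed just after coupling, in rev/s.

The coupling torques are internal; angular momentum about the shared axis is conserved.
Taking A's sense as positive: L = (1.780)(3.50) + (1.140)(9.00) = 16.49 kg·m²·rev/s.
Combined I = 1.780 + 1.140 = 2.920 kg·m².
ω_f = L / I = 16.49 / 2.920 = 5.647 rev/s.

|ω_f| ≈ 5.65 rev/s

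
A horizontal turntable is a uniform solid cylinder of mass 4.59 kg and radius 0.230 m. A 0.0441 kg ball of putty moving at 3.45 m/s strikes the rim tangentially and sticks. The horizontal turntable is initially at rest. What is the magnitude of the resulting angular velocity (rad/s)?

The axle reaction passes through the axle and exerts no torque about it; angular momentum about the axle is conserved through the impact.
I_p = ½(4.59)(0.230)² = 0.1214 kg·m². Taking the sense of the ball of putty's angular momentum as positive, L_{ball} = m v R = (0.0441)(3.45)(0.230) = 0.03499 kg·m²/s.
L_i = 0 + 0.03499 = 0.03499 kg·m²/s.
After sticking, I_f = I_p + m R² = 0.1214 + (0.0441)(0.230)² = 0.1237 kg·m².
ω_f = L_i / I_f = 0.03499 / 0.1237 = 0.2828 rad/s.

|ω_f| ≈ 0.283 rad/s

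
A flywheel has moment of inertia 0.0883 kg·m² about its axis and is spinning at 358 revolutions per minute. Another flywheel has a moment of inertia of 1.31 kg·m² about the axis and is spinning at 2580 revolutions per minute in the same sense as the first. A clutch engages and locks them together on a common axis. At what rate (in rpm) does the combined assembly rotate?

|ω_f| ≈ 2440 rpm

The coupling torques are internal; angular momentum about the shared axis is conserved.
Taking A's sense as positive: L = (0.08830)(358) + (1.310)(2580) = 3411 kg·m²·rpm.
Combined I = 0.08830 + 1.310 = 1.398 kg·m².
ω_f = L / I = 3411 / 1.398 = 2440 rpm.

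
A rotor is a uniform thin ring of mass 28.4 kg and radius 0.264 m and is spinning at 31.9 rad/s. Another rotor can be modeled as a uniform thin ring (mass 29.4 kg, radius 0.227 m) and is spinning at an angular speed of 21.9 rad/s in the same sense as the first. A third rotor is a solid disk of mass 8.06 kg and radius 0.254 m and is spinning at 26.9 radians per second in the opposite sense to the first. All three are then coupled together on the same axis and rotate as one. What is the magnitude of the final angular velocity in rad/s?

The coupling torques are internal; angular momentum about the shared axis is conserved.
Moments of inertia: I_A = (28.4)(0.264)² = 1.979 kg·m²; I_B = (29.4)(0.227)² = 1.515 kg·m²; I_C = ½(8.06)(0.254)² = 0.2600 kg·m².
Taking A's sense as positive: L = (1.979)(31.9) + (1.515)(21.9) − (0.2600)(26.9) = 89.33 kg·m²·rad/s.
Combined I = 1.979 + 1.515 + 0.2600 = 3.754 kg·m².
ω_f = L / I = 89.33 / 3.754 = 23.79 rad/s.

|ω_f| ≈ 23.8 rad/s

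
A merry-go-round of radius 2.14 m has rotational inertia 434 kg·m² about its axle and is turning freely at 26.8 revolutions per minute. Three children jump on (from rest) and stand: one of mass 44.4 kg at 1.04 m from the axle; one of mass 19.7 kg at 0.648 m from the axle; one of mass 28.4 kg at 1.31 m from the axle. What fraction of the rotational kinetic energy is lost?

fraction ≈ 0.195

No external torque acts about the axle; L_before = L_after.
Added inertia Σmr² = (44.4)(1.04)² + (19.7)(0.648)² + (28.4)(1.31)² = 105.0 kg·m²; I_f = 434.0 + 105.0 = 539.0 kg·m².
ω_f = I_p ω_i / I_f = (434.0)(26.8) / 539.0 = 21.58 rpm.
KE_i = ½(434.0)(2.806 rad/s)² = 1709 J; KE_f = ½(539.0)(2.260)² = 1376 J.
Fraction lost = 0.1949.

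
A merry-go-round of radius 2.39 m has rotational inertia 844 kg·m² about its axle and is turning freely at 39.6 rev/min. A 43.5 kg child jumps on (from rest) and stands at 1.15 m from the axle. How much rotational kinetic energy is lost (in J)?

energy lost ≈ 463 J

No external torque acts about the axle; L_before = L_after.
Added inertia Σmr² = (43.5)(1.15)² = 57.53 kg·m²; I_f = 844.0 + 57.53 = 901.5 kg·m².
ω_f = I_p ω_i / I_f = (844.0)(39.6) / 901.5 = 37.07 rpm.
KE_i = ½(844.0)(4.147 rad/s)² = 7257 J; KE_f = ½(901.5)(3.882)² = 6794 J.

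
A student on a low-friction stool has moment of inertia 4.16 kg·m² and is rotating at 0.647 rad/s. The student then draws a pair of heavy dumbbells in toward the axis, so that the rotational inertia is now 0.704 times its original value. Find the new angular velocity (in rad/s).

ω₂ ≈ 0.919 rad/s

With no external torque about the axis, L is conserved: I₁ω₁ = I₂ω₂.
I₂ = 0.704 × 4.16 = 2.929 kg·m².
ω₂ = I₁ω₁ / I₂ = (4.160)(0.647 rad/s) / (2.929) = 0.9190 rad/s.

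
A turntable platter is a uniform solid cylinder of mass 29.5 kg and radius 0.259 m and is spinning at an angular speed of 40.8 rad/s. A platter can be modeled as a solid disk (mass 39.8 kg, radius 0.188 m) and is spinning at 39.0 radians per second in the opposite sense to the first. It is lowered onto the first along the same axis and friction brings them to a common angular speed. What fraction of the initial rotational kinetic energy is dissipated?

fraction ≈ 0.964

No external torque acts about the common axis, so total angular momentum is conserved.
Moments of inertia: I_A = ½(29.5)(0.259)² = 0.9894 kg·m²; I_B = ½(39.8)(0.188)² = 0.7033 kg·m².
Taking A's sense as positive: L = (0.9894)(40.8) − (0.7033)(39.0) = 12.94 kg·m²·rad/s.
Combined I = 0.9894 + 0.7033 = 1.693 kg·m².
ω_f = L / I = 12.94 / 1.693 = 7.644 rad/s.
KE_i = ½ΣIω² = 1358 J; KE_f = ½(1.693)(7.644)² = 49.45 J.
Fraction dissipated = (KE_i − KE_f)/KE_i = 0.9636.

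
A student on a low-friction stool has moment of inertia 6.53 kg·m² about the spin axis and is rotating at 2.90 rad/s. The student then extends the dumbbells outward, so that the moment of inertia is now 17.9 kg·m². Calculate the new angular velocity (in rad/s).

Angular momentum about the spin axis is conserved since the torque about it is zero.
ω₂ = I₁ω₁ / I₂ = (6.530)(2.90 rad/s) / (17.90) = 1.058 rad/s.

ω₂ ≈ 1.06 rad/s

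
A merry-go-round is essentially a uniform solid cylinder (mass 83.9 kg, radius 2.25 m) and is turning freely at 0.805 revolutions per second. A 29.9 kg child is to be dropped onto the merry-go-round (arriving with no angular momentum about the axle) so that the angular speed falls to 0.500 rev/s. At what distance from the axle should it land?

No external torque acts about the axle; L_before = L_after.
I_p = ½(83.9)(2.25)² = 212.4 kg·m².
I_p ω_i = (I_p + m r²) ω_f ⇒ m r² = I_p(ω_i/ω_f − 1) = 212.4(0.805/0.500 − 1) = 129.5 kg·m².
r = √(129.5/29.9) = 2.082 m.

r ≈ 2.08 m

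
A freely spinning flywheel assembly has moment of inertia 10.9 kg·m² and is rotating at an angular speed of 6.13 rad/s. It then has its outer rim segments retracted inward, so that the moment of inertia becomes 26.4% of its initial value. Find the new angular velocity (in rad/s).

ω₂ ≈ 23.2 rad/s

With no external torque about the axis, L is conserved: I₁ω₁ = I₂ω₂.
I₂ = 0.264 × 10.9 = 2.878 kg·m².
ω₂ = I₁ω₁ / I₂ = (10.90)(6.13 rad/s) / (2.878) = 23.22 rad/s.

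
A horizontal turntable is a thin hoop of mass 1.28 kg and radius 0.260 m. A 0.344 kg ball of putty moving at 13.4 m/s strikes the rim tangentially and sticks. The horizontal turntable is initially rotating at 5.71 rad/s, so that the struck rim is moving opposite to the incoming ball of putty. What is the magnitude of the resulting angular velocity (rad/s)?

|ω_f| ≈ 6.42 rad/s

The axle reaction passes through the axle and exerts no torque about it; angular momentum about the axle is conserved through the impact.
I_p = (1.28)(0.260)² = 0.08653 kg·m². Taking the sense of the ball of putty's angular momentum as positive, L_{ball} = m v R = (0.344)(13.4)(0.260) = 1.198 kg·m²/s.
L_i = −I_p ω_p + m v R = −(0.08653)(5.71) + 1.198 = 0.7044 kg·m²/s.
After sticking, I_f = I_p + m R² = 0.08653 + (0.344)(0.260)² = 0.1098 kg·m².
ω_f = L_i / I_f = 0.7044 / 0.1098 = 6.417 rad/s.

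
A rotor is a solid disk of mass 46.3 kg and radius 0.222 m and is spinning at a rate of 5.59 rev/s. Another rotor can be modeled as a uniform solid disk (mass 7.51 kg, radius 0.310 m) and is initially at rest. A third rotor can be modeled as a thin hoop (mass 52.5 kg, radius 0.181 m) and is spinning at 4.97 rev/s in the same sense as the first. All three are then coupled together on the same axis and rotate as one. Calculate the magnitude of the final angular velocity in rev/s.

|ω_f| ≈ 4.63 rev/s

No external torque acts about the common axis, so total angular momentum is conserved.
Moments of inertia: I_A = ½(46.3)(0.222)² = 1.141 kg·m²; I_B = ½(7.51)(0.310)² = 0.3609 kg·m²; I_C = (52.5)(0.181)² = 1.720 kg·m².
Taking A's sense as positive: L = (1.141)(5.59) + (1.720)(4.97) = 14.93 kg·m²·rev/s.
Combined I = 1.141 + 0.3609 + 1.720 = 3.222 kg·m².
ω_f = L / I = 14.93 / 3.222 = 4.633 rev/s.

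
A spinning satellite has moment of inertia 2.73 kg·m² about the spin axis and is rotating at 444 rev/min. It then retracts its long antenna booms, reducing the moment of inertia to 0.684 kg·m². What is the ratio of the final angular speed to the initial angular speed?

No external torque acts about the spin axis, so angular momentum is conserved.
ω₂/ω₁ = I₁/I₂ = 2.730 / 0.6840 = 3.991.

ω₂/ω₁ ≈ 3.99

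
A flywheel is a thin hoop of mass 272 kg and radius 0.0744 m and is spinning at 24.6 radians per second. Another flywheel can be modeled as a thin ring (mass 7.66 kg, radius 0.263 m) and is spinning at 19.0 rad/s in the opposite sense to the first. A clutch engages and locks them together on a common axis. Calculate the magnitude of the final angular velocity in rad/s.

The coupling torques are internal; angular momentum about the shared axis is conserved.
Moments of inertia: I_A = (272)(0.0744)² = 1.506 kg·m²; I_B = (7.66)(0.263)² = 0.5298 kg·m².
Taking A's sense as positive: L = (1.506)(24.6) − (0.5298)(19.0) = 26.97 kg·m²·rad/s.
Combined I = 1.506 + 0.5298 = 2.035 kg·m².
ω_f = L / I = 26.97 / 2.035 = 13.25 rad/s.

|ω_f| ≈ 13.3 rad/s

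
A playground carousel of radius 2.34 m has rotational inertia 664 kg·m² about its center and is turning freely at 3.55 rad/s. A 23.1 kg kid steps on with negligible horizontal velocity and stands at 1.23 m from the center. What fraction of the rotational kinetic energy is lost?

fraction ≈ 0.0500

No external torque acts about the center; L_before = L_after.
Added inertia Σmr² = (23.1)(1.23)² = 34.95 kg·m²; I_f = 664.0 + 34.95 = 698.9 kg·m².
ω_f = I_p ω_i / I_f = (664.0)(3.55) / 698.9 = 3.372 rad/s.
KE_i = ½(664.0)(3.550 rad/s)² = 4184 J; KE_f = ½(698.9)(3.372)² = 3975 J.
Fraction lost = 0.05000.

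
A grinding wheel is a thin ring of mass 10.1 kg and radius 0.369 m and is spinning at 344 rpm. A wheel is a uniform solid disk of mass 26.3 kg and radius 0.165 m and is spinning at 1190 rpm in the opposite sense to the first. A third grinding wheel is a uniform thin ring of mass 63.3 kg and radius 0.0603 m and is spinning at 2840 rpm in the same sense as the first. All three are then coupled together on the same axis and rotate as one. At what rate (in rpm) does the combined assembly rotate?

No external torque acts about the common axis, so total angular momentum is conserved.
Moments of inertia: I_A = (10.1)(0.369)² = 1.375 kg·m²; I_B = ½(26.3)(0.165)² = 0.3580 kg·m²; I_C = (63.3)(0.0603)² = 0.2302 kg·m².
Taking A's sense as positive: L = (1.375)(344) − (0.3580)(1190) + (0.2302)(2840) = 700.7 kg·m²·rpm.
Combined I = 1.375 + 0.3580 + 0.2302 = 1.963 kg·m².
ω_f = L / I = 700.7 / 1.963 = 356.9 rpm.

|ω_f| ≈ 357 rpm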